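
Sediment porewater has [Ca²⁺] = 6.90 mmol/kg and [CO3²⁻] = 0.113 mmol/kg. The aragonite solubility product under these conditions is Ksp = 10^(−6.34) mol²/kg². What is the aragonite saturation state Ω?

Ksp = 10^(−6.34) = 4.571×10^-7
Ω = [Ca²⁺][CO3²⁻]/Ksp = (6.90×10^-3)(0.113×10^-3) / 4.571×10^-7 = 1.71

Ω = 1.71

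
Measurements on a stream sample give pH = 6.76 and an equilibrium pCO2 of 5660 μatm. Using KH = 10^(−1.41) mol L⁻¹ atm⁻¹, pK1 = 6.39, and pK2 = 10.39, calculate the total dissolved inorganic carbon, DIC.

[CO2*] = KH · pCO2 = 10^(−1.41) × 5660×10^-6 = 2.202×10^-4 mol/L
α₀ = 1/(1 + K1/[H⁺] + K1K2/[H⁺]²) = 1/(1 + 10^+0.37 + 10^-3.26) = 0.2990
DIC = [CO2*]/α₀ = 2.202×10^-4 / 0.2990 = 0.737 mmol/L

DIC = 0.737 mmol/L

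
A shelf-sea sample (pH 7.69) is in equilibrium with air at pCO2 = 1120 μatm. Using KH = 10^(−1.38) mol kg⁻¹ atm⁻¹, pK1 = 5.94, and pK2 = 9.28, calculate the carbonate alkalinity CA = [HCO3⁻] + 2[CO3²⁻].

[CO2*] = KH · pCO2 = 10^(−1.38) × 1120×10^-6 = 4.669×10^-5 mol/kg
α₀ = 1/(1 + K1/[H⁺] + K1K2/[H⁺]²) = 1/(1 + 10^+1.75 + 10^+0.16) = 0.01704
DIC = [CO2*]/α₀ = 4.669×10^-5 / 0.01704 = 2.740 mmol/kg
CA = (α₁ + 2α₂)·DIC = (0.9583 + 2×0.02463) × 2.740 = 2.76 mmol/kg

CA = 2.76 mmol/kg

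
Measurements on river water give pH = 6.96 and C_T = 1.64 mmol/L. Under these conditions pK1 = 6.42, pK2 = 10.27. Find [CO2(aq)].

[CO2*] = 0.367 mmol/L

α₀ = 1 / (1 + K1/[H⁺] + K1K2/[H⁺]²) = 1 / (1 + 10^+0.54 + 10^-2.77)
   = 1 / (1 + 3.4674 + 0.0016982) = 1/4.4691 = 0.2238
[CO2*] = α₀ × DIC = 0.2238 × 1.64 = 0.367 mmol/L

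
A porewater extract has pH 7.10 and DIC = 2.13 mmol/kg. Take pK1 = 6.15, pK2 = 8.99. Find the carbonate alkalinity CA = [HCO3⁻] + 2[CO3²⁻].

CA = 1.94 mmol/kg

CA = [HCO3⁻] + 2[CO3²⁻] = (α₁ + 2α₂)·DIC
At pH 7.10: [H⁺]/K1 = 10^-0.95 = 0.11220, K2/[H⁺] = 10^-1.89 = 0.012882
α₁ = 1/(1 + 0.11220 + 0.012882) = 1/1.1251 = 0.8888; α₂ = α₁·K2/[H⁺] = 0.01145
α₁ + 2α₂ = 0.9117
CA = 0.9117 × 2.13 = 1.94 mmol/kg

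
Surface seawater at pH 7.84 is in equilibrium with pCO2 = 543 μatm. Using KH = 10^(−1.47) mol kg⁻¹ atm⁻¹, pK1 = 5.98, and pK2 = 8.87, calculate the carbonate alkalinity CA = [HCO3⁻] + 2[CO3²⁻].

CA = 1.58 mmol/kg

[CO2*] = KH · pCO2 = 10^(−1.47) × 543×10^-6 = 1.840×10^-5 mol/kg
α₀ = 1/(1 + K1/[H⁺] + K1K2/[H⁺]²) = 1/(1 + 10^+1.86 + 10^+0.83) = 0.01247
DIC = [CO2*]/α₀ = 1.840×10^-5 / 0.01247 = 1.476 mmol/kg
CA = (α₁ + 2α₂)·DIC = (0.9032 + 2×0.08429) × 1.476 = 1.58 mmol/kg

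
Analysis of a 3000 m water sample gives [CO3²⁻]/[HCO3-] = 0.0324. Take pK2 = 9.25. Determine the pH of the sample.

pH = 7.76

From K2 = [H⁺][CO3²⁻]/[HCO3-]:  pH = pK2 + log₁₀([CO3²⁻]/[HCO3-])
log₁₀(0.0324) = -1.489
pH = 9.25 + (-1.489) = 7.76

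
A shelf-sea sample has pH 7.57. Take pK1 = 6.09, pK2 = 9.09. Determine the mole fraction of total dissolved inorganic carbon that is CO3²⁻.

α₂ = 1 / (1 + [H⁺]/K2 + [H⁺]²/(K1K2)) = 1 / (1 + 10^+1.52 + 10^+0.04)
   = 1 / (1 + 33.113 + 1.0965) = 1/35.210 = 0.02840

α₂ = 0.0284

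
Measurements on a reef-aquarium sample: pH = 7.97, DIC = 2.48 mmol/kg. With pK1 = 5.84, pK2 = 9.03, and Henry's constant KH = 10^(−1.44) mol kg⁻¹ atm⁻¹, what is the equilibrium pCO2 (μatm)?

α₀ = 1 / (1 + K1/[H⁺] + K1K2/[H⁺]²) = 1 / (1 + 10^+2.13 + 10^+1.07)
   = 1 / (1 + 134.90 + 11.749) = 1/147.65 = 0.006773
[CO2*] = α₀ × DIC = 0.006773 × 2.48 = 0.01680 mmol/kg = 16.80 μmol/kg
pCO2 = [CO2*]/KH = 1.680×10^-5 / 3.631×10^-2 = 463 μatm

pCO2 = 463 μatm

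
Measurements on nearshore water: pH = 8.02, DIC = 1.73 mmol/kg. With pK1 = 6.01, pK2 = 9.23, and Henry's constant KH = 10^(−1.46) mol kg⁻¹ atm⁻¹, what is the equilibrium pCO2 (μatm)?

α₀ = 1 / (1 + K1/[H⁺] + K1K2/[H⁺]²) = 1 / (1 + 10^+2.01 + 10^+0.80)
   = 1 / (1 + 102.33 + 6.3096) = 1/109.64 = 0.009121
[CO2*] = α₀ × DIC = 0.009121 × 1.73 = 0.01578 mmol/kg = 15.78 μmol/kg
pCO2 = [CO2*]/KH = 1.578×10^-5 / 3.467×10^-2 = 455 μatm

pCO2 = 455 μatm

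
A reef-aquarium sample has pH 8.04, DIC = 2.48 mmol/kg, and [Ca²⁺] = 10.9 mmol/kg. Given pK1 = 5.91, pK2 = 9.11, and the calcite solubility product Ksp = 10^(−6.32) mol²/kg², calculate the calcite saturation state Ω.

α₂ = 1 / (1 + [H⁺]/K2 + [H⁺]²/(K1K2)) = 1 / (1 + 10^+1.07 + 10^-1.06)
   = 1 / (1 + 11.749 + 0.087096) = 1/12.836 = 0.07791
[CO3²⁻] = α₂ × DIC = 0.07791 × 2.48 = 0.1932 mmol/kg
Ksp = 10^(−6.32) = 4.786×10^-7
Ω = [Ca²⁺][CO3²⁻]/Ksp = (10.9×10^-3)(1.932×10^-4) / 4.786×10^-7 = 4.40

Ω = 4.40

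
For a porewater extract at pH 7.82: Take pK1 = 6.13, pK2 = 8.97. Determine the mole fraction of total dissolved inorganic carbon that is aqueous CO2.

α₀ = 0.0187

α₀ = 1 / (1 + K1/[H⁺] + K1K2/[H⁺]²) = 1 / (1 + 10^+1.69 + 10^+0.54)
   = 1 / (1 + 48.978 + 3.4674) = 1/53.445 = 0.01871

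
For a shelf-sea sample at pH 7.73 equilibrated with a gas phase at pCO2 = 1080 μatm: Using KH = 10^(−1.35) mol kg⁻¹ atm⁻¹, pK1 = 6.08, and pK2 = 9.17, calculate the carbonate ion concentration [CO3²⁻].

[CO2*] = KH · pCO2 = 10^(−1.35) × 1080×10^-6 = 4.824×10^-5 mol/kg
α₀ = 1/(1 + K1/[H⁺] + K1K2/[H⁺]²) = 1/(1 + 10^+1.65 + 10^+0.21) = 0.02115
DIC = [CO2*]/α₀ = 4.824×10^-5 / 0.02115 = 2.281 mmol/kg
[CO3²⁻] = α₂·DIC; α₂ = 0.03429, so [CO3²⁻] = 0.03429 × 2.281 = 0.0782 mmol/kg

[CO3²⁻] = 0.0782 mmol/kg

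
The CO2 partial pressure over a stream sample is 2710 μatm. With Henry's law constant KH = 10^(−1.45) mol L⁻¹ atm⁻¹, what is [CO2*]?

[CO2*] = 96.2 μmol/L

KH = 10^(−1.45) = 3.548×10^-2 mol L⁻¹ atm⁻¹
[CO2*] = KH · pCO2 = 3.548×10^-2 × 2710×10^-6 atm = 9.62×10^-5 mol/L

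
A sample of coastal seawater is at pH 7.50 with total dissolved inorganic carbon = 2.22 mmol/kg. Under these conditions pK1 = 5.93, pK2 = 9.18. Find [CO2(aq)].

α₀ = 1 / (1 + K1/[H⁺] + K1K2/[H⁺]²) = 1 / (1 + 10^+1.57 + 10^-0.11)
   = 1 / (1 + 37.154 + 0.77625) = 1/38.930 = 0.02569
[CO2*] = α₀ × DIC = 0.02569 × 2.22 = 0.0570 mmol/kg

[CO2*] = 0.0570 mmol/kg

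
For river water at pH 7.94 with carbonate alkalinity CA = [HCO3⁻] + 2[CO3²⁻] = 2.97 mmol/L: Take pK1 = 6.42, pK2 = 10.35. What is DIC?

DIC = 3.05 mmol/L

CA = [HCO3⁻] + 2[CO3²⁻] = (α₁ + 2α₂)·DIC
At pH 7.94: [H⁺]/K1 = 10^-1.52 = 0.030200, K2/[H⁺] = 10^-2.41 = 0.0038905
α₁ = 1/(1 + 0.030200 + 0.0038905) = 1/1.0341 = 0.9670; α₂ = α₁·K2/[H⁺] = 0.003762
α₁ + 2α₂ = 0.9746
DIC = CA / (α₁ + 2α₂) = 2.97 / 0.9746 = 3.05 mmol/L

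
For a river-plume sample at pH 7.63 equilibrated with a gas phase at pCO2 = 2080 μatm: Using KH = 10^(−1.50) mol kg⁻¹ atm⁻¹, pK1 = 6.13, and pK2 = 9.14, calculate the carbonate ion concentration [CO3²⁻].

[CO3²⁻] = 0.0643 mmol/kg

[CO2*] = KH · pCO2 = 10^(−1.50) × 2080×10^-6 = 6.578×10^-5 mol/kg
α₀ = 1/(1 + K1/[H⁺] + K1K2/[H⁺]²) = 1/(1 + 10^+1.50 + 10^-0.01) = 0.02976
DIC = [CO2*]/α₀ = 6.578×10^-5 / 0.02976 = 2.210 mmol/kg
[CO3²⁻] = α₂·DIC; α₂ = 0.02908, so [CO3²⁻] = 0.02908 × 2.210 = 0.0643 mmol/kg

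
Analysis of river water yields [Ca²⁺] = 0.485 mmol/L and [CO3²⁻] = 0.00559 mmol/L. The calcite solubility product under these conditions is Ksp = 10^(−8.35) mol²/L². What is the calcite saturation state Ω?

Ksp = 10^(−8.35) = 4.467×10^-9
Ω = [Ca²⁺][CO3²⁻]/Ksp = (0.485×10^-3)(0.00559×10^-3) / 4.467×10^-9 = 0.607

Ω = 0.607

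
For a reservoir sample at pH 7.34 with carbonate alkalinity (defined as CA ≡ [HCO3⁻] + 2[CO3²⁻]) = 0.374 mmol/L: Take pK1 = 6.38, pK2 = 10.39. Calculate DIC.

CA = [HCO3⁻] + 2[CO3²⁻] = (α₁ + 2α₂)·DIC
At pH 7.34: [H⁺]/K1 = 10^-0.96 = 0.10965, K2/[H⁺] = 10^-3.05 = 0.00089125
α₁ = 1/(1 + 0.10965 + 0.00089125) = 1/1.1105 = 0.9005; α₂ = α₁·K2/[H⁺] = 0.0008025
α₁ + 2α₂ = 0.9021
DIC = CA / (α₁ + 2α₂) = 0.374 / 0.9021 = 0.415 mmol/L

DIC = 0.415 mmol/L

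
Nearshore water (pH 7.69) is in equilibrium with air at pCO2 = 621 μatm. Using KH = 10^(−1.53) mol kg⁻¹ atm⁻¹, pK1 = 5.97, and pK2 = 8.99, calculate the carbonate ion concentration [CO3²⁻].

[CO3²⁻] = 0.0482 mmol/kg

[CO2*] = KH · pCO2 = 10^(−1.53) × 621×10^-6 = 1.833×10^-5 mol/kg
α₀ = 1/(1 + K1/[H⁺] + K1K2/[H⁺]²) = 1/(1 + 10^+1.72 + 10^+0.42) = 0.01782
DIC = [CO2*]/α₀ = 1.833×10^-5 / 0.01782 = 1.028 mmol/kg
[CO3²⁻] = α₂·DIC; α₂ = 0.04688, so [CO3²⁻] = 0.04688 × 1.028 = 0.0482 mmol/kg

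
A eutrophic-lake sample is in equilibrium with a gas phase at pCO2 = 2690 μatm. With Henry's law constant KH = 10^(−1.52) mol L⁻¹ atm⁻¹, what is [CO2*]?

KH = 10^(−1.52) = 3.020×10^-2 mol L⁻¹ atm⁻¹
[CO2*] = KH · pCO2 = 3.020×10^-2 × 2690×10^-6 atm = 8.12×10^-5 mol/L

[CO2*] = 81.2 μmol/L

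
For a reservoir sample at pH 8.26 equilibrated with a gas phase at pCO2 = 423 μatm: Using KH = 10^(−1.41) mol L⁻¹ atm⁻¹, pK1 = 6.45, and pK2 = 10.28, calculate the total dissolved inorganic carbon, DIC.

DIC = 1.09 mmol/L

[CO2*] = KH · pCO2 = 10^(−1.41) × 423×10^-6 = 1.646×10^-5 mol/L
α₀ = 1/(1 + K1/[H⁺] + K1K2/[H⁺]²) = 1/(1 + 10^+1.81 + 10^-0.21) = 0.01511
DIC = [CO2*]/α₀ = 1.646×10^-5 / 0.01511 = 1.09 mmol/L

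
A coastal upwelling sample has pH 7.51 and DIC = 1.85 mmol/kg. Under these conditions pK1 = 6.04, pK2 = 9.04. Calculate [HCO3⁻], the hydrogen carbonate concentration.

α₁ = 1 / (1 + [H⁺]/K1 + K2/[H⁺]) = 1 / (1 + 10^-1.47 + 10^-1.53)
   = 1 / (1 + 0.033884 + 0.029512) = 1/1.0634 = 0.9404
[HCO3⁻] = α₁ × DIC = 0.9404 × 1.85 = 1.74 mmol/kg

[HCO3⁻] = 1.74 mmol/kg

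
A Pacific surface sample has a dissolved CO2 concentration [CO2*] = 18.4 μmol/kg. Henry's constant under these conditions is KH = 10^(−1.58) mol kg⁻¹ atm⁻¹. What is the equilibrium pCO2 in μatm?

pCO2 = 700 μatm

KH = 10^(−1.58) = 2.630×10^-2 mol kg⁻¹ atm⁻¹
pCO2 = [CO2*]/KH = 18.4×10^-6 / 2.630×10^-2 = 7.00×10^-4 atm = 700 μatm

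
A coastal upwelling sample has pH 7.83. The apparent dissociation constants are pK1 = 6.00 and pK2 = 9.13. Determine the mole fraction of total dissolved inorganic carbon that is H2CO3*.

α₀ = 1 / (1 + K1/[H⁺] + K1K2/[H⁺]²) = 1 / (1 + 10^+1.83 + 10^+0.53)
   = 1 / (1 + 67.608 + 3.3884) = 1/71.997 = 0.01389

α₀ = 0.0139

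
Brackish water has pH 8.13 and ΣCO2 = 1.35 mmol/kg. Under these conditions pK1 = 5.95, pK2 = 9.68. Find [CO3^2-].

[CO3²⁻] = 0.0368 mmol/kg

α₂ = 1 / (1 + [H⁺]/K2 + [H⁺]²/(K1K2)) = 1 / (1 + 10^+1.55 + 10^-0.63)
   = 1 / (1 + 35.481 + 0.23442) = 1/36.716 = 0.02724
[CO3²⁻] = α₂ × DIC = 0.02724 × 1.35 = 0.0368 mmol/kg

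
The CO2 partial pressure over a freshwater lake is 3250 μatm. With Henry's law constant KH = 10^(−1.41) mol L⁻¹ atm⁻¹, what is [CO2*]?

KH = 10^(−1.41) = 3.890×10^-2 mol L⁻¹ atm⁻¹
[CO2*] = KH · pCO2 = 3.890×10^-2 × 3250×10^-6 atm = 1.26×10^-4 mol/L

[CO2*] = 126 μmol/L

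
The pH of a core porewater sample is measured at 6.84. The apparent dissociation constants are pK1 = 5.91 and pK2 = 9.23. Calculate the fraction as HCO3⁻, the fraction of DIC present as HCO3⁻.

α₁ = 0.892

α₁ = 1 / (1 + [H⁺]/K1 + K2/[H⁺]) = 1 / (1 + 10^-0.93 + 10^-2.39)
   = 1 / (1 + 0.11749 + 0.0040738) = 1/1.1216 = 0.8916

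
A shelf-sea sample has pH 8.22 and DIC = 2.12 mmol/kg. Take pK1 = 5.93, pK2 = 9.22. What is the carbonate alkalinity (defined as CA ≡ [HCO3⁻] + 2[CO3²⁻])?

CA = [HCO3⁻] + 2[CO3²⁻] = (α₁ + 2α₂)·DIC
At pH 8.22: [H⁺]/K1 = 10^-2.29 = 0.0051286, K2/[H⁺] = 10^-1.00 = 0.10000
α₁ = 1/(1 + 0.0051286 + 0.10000) = 1/1.1051 = 0.9049; α₂ = α₁·K2/[H⁺] = 0.09049
α₁ + 2α₂ = 1.0858
CA = 1.0858 × 2.12 = 2.30 mmol/kg

CA = 2.30 mmol/kg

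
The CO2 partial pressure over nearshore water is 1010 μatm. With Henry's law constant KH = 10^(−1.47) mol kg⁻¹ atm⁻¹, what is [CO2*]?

[CO2*] = 34.2 μmol/kg

KH = 10^(−1.47) = 3.388×10^-2 mol kg⁻¹ atm⁻¹
[CO2*] = KH · pCO2 = 3.388×10^-2 × 1010×10^-6 atm = 3.42×10^-5 mol/kg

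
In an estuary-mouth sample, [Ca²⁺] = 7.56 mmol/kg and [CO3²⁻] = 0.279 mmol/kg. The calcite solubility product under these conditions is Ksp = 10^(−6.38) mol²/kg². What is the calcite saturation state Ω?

Ω = 5.06

Ksp = 10^(−6.38) = 4.169×10^-7
Ω = [Ca²⁺][CO3²⁻]/Ksp = (7.56×10^-3)(0.279×10^-3) / 4.169×10^-7 = 5.06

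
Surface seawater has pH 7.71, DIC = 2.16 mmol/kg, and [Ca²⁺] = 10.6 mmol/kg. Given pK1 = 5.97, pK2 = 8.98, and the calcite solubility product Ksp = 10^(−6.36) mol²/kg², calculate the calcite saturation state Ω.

Ω = 2.63

α₂ = 1 / (1 + [H⁺]/K2 + [H⁺]²/(K1K2)) = 1 / (1 + 10^+1.27 + 10^-0.47)
   = 1 / (1 + 18.621 + 0.33884) = 1/19.960 = 0.05010
[CO3²⁻] = α₂ × DIC = 0.05010 × 2.16 = 0.1082 mmol/kg
Ksp = 10^(−6.36) = 4.365×10^-7
Ω = [Ca²⁺][CO3²⁻]/Ksp = (10.6×10^-3)(1.082×10^-4) / 4.365×10^-7 = 2.63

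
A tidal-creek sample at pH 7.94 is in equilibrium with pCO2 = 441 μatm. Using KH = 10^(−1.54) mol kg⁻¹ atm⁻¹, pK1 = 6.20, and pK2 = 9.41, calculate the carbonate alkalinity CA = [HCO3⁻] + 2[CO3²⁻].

[CO2*] = KH · pCO2 = 10^(−1.54) × 441×10^-6 = 1.272×10^-5 mol/kg
α₀ = 1/(1 + K1/[H⁺] + K1K2/[H⁺]²) = 1/(1 + 10^+1.74 + 10^+0.27) = 0.01730
DIC = [CO2*]/α₀ = 1.272×10^-5 / 0.01730 = 0.7353 mmol/kg
CA = (α₁ + 2α₂)·DIC = (0.9505 + 2×0.03221) × 0.7353 = 0.746 mmol/kg

CA = 0.746 mmol/kg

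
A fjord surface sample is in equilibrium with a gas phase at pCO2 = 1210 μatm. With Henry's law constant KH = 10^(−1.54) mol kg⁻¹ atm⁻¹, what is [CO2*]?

[CO2*] = 34.9 μmol/kg

KH = 10^(−1.54) = 2.884×10^-2 mol kg⁻¹ atm⁻¹
[CO2*] = KH · pCO2 = 2.884×10^-2 × 1210×10^-6 atm = 3.49×10^-5 mol/kg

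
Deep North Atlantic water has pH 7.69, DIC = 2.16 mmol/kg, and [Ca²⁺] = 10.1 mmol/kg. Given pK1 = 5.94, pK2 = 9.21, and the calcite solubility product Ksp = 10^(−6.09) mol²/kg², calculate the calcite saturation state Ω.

Ω = 0.773

α₂ = 1 / (1 + [H⁺]/K2 + [H⁺]²/(K1K2)) = 1 / (1 + 10^+1.52 + 10^-0.23)
   = 1 / (1 + 33.113 + 0.58884) = 1/34.702 = 0.02882
[CO3²⁻] = α₂ × DIC = 0.02882 × 2.16 = 0.06224 mmol/kg
Ksp = 10^(−6.09) = 8.128×10^-7
Ω = [Ca²⁺][CO3²⁻]/Ksp = (10.1×10^-3)(6.224×10^-5) / 8.128×10^-7 = 0.773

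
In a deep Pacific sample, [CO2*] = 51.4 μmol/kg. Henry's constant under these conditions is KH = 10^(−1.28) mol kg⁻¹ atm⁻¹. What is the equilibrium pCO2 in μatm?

pCO2 = 979 μatm

KH = 10^(−1.28) = 5.248×10^-2 mol kg⁻¹ atm⁻¹
pCO2 = [CO2*]/KH = 51.4×10^-6 / 5.248×10^-2 = 9.79×10^-4 atm = 979 μatm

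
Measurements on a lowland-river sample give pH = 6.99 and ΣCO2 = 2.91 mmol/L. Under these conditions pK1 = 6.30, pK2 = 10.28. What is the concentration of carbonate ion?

α₂ = 1 / (1 + [H⁺]/K2 + [H⁺]²/(K1K2)) = 1 / (1 + 10^+3.29 + 10^+2.60)
   = 1 / (1 + 1949.8 + 398.11) = 1/2349.0 = 0.0004257
[CO3²⁻] = α₂ × DIC = 0.0004257 × 2.91 = 0.00124 mmol/L = 1.24 μmol/L

[CO3²⁻] = 1.24 μmol/L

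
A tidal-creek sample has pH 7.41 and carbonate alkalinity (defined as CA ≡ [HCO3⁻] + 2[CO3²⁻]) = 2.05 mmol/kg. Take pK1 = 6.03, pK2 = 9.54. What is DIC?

CA = [HCO3⁻] + 2[CO3²⁻] = (α₁ + 2α₂)·DIC
At pH 7.41: [H⁺]/K1 = 10^-1.38 = 0.041687, K2/[H⁺] = 10^-2.13 = 0.0074131
α₁ = 1/(1 + 0.041687 + 0.0074131) = 1/1.0491 = 0.9532; α₂ = α₁·K2/[H⁺] = 0.007066
α₁ + 2α₂ = 0.9673
DIC = CA / (α₁ + 2α₂) = 2.05 / 0.9673 = 2.12 mmol/kg

DIC = 2.12 mmol/kg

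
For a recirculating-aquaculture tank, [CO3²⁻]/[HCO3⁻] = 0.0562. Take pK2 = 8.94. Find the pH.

pH = 7.69

From K2 = [H⁺][CO3²⁻]/[HCO3⁻]:  pH = pK2 + log₁₀([CO3²⁻]/[HCO3⁻])
log₁₀(0.0562) = -1.250
pH = 8.94 + (-1.250) = 7.69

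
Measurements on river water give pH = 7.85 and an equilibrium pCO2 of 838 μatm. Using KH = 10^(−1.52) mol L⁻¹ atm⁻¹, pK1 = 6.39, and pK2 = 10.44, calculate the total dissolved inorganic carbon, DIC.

[CO2*] = KH · pCO2 = 10^(−1.52) × 838×10^-6 = 2.531×10^-5 mol/L
α₀ = 1/(1 + K1/[H⁺] + K1K2/[H⁺]²) = 1/(1 + 10^+1.46 + 10^-1.13) = 0.03343
DIC = [CO2*]/α₀ = 2.531×10^-5 / 0.03343 = 0.757 mmol/L

DIC = 0.757 mmol/L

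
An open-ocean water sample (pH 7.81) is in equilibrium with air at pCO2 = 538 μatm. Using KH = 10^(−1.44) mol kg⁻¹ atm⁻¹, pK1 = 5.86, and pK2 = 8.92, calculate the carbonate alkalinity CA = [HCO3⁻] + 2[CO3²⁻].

CA = 2.01 mmol/kg

[CO2*] = KH · pCO2 = 10^(−1.44) × 538×10^-6 = 1.953×10^-5 mol/kg
α₀ = 1/(1 + K1/[H⁺] + K1K2/[H⁺]²) = 1/(1 + 10^+1.95 + 10^+0.84) = 0.01030
DIC = [CO2*]/α₀ = 1.953×10^-5 / 0.01030 = 1.896 mmol/kg
CA = (α₁ + 2α₂)·DIC = (0.9184 + 2×0.07129) × 1.896 = 2.01 mmol/kg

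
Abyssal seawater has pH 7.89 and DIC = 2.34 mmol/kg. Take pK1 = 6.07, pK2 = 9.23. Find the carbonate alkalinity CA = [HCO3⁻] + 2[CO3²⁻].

CA = 2.41 mmol/kg

CA = [HCO3⁻] + 2[CO3²⁻] = (α₁ + 2α₂)·DIC
At pH 7.89: [H⁺]/K1 = 10^-1.82 = 0.015136, K2/[H⁺] = 10^-1.34 = 0.045709
α₁ = 1/(1 + 0.015136 + 0.045709) = 1/1.0608 = 0.9426; α₂ = α₁·K2/[H⁺] = 0.04309
α₁ + 2α₂ = 1.0288
CA = 1.0288 × 2.34 = 2.41 mmol/kg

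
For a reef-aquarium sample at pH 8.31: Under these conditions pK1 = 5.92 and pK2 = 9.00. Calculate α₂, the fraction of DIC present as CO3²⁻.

α₂ = 0.169

α₂ = 1 / (1 + [H⁺]/K2 + [H⁺]²/(K1K2)) = 1 / (1 + 10^+0.69 + 10^-1.70)
   = 1 / (1 + 4.8978 + 0.019953) = 1/5.9177 = 0.1690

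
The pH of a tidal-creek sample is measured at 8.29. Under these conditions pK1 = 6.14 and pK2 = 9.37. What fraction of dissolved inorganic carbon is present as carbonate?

α₂ = 0.0763

α₂ = 1 / (1 + [H⁺]/K2 + [H⁺]²/(K1K2)) = 1 / (1 + 10^+1.08 + 10^-1.07)
   = 1 / (1 + 12.023 + 0.085114) = 1/13.108 = 0.07629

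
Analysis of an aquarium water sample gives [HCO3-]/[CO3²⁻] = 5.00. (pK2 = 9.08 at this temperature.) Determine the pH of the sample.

pH = 8.38

From K2 = [H⁺][CO3²⁻]/[HCO3-]:  pH = pK2 − log₁₀([HCO3-]/[CO3²⁻])
log₁₀(5.00) = +0.699
pH = 9.08 − (+0.699) = 8.38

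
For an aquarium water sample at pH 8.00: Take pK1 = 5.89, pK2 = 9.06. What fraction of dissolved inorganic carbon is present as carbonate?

α₂ = 0.0796

α₂ = 1 / (1 + [H⁺]/K2 + [H⁺]²/(K1K2)) = 1 / (1 + 10^+1.06 + 10^-1.05)
   = 1 / (1 + 11.482 + 0.089125) = 1/12.571 = 0.07955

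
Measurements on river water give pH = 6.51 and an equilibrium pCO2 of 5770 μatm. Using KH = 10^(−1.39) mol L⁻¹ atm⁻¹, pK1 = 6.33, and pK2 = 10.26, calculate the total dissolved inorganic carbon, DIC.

DIC = 0.591 mmol/L

[CO2*] = KH · pCO2 = 10^(−1.39) × 5770×10^-6 = 2.351×10^-4 mol/L
α₀ = 1/(1 + K1/[H⁺] + K1K2/[H⁺]²) = 1/(1 + 10^+0.18 + 10^-3.57) = 0.3978
DIC = [CO2*]/α₀ = 2.351×10^-4 / 0.3978 = 0.591 mmol/L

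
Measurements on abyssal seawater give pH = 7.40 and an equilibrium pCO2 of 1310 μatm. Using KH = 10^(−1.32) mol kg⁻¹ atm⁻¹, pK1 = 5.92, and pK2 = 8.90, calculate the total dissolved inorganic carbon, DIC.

[CO2*] = KH · pCO2 = 10^(−1.32) × 1310×10^-6 = 6.270×10^-5 mol/kg
α₀ = 1/(1 + K1/[H⁺] + K1K2/[H⁺]²) = 1/(1 + 10^+1.48 + 10^-0.02) = 0.03110
DIC = [CO2*]/α₀ = 6.270×10^-5 / 0.03110 = 2.02 mmol/kg

DIC = 2.02 mmol/kg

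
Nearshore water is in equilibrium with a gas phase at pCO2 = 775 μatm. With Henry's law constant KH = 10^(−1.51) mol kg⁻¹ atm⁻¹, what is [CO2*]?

[CO2*] = 23.9 μmol/kg

KH = 10^(−1.51) = 3.090×10^-2 mol kg⁻¹ atm⁻¹
[CO2*] = KH · pCO2 = 3.090×10^-2 × 775×10^-6 atm = 2.39×10^-5 mol/kg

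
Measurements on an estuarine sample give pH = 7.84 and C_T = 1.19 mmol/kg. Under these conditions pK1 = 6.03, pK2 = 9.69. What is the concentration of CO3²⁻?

α₂ = 1 / (1 + [H⁺]/K2 + [H⁺]²/(K1K2)) = 1 / (1 + 10^+1.85 + 10^+0.04)
   = 1 / (1 + 70.795 + 1.0965) = 1/72.891 = 0.01372
[CO3²⁻] = α₂ × DIC = 0.01372 × 1.19 = 0.0163 mmol/kg = 16.3 μmol/kg

[CO3²⁻] = 16.3 μmol/kg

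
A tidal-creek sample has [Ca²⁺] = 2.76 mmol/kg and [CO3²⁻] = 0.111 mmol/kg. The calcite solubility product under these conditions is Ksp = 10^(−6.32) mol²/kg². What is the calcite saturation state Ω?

Ω = 0.640

Ksp = 10^(−6.32) = 4.786×10^-7
Ω = [Ca²⁺][CO3²⁻]/Ksp = (2.76×10^-3)(0.111×10^-3) / 4.786×10^-7 = 0.640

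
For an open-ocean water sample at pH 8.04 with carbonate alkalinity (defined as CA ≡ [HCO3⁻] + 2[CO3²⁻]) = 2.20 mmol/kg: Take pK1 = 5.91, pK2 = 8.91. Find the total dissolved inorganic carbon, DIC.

DIC = 1.98 mmol/kg

CA = [HCO3⁻] + 2[CO3²⁻] = (α₁ + 2α₂)·DIC
At pH 8.04: [H⁺]/K1 = 10^-2.13 = 0.0074131, K2/[H⁺] = 10^-0.87 = 0.13490
α₁ = 1/(1 + 0.0074131 + 0.13490) = 1/1.1423 = 0.8754; α₂ = α₁·K2/[H⁺] = 0.1181
α₁ + 2α₂ = 1.1116
DIC = CA / (α₁ + 2α₂) = 2.20 / 1.1116 = 1.98 mmol/kg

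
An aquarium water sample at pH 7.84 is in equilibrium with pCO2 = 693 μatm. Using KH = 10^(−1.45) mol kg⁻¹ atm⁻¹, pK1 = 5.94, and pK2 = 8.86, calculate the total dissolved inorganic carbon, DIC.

[CO2*] = KH · pCO2 = 10^(−1.45) × 693×10^-6 = 2.459×10^-5 mol/kg
α₀ = 1/(1 + K1/[H⁺] + K1K2/[H⁺]²) = 1/(1 + 10^+1.90 + 10^+0.88) = 0.01136
DIC = [CO2*]/α₀ = 2.459×10^-5 / 0.01136 = 2.16 mmol/kg

DIC = 2.16 mmol/kg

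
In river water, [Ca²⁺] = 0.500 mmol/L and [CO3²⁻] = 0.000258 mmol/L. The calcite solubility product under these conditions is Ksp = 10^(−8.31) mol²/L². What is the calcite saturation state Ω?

Ksp = 10^(−8.31) = 4.898×10^-9
Ω = [Ca²⁺][CO3²⁻]/Ksp = (0.500×10^-3)(0.000258×10^-3) / 4.898×10^-9 = 0.0263

Ω = 0.0263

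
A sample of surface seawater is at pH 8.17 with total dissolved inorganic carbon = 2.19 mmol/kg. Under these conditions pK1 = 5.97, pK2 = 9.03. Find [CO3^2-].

[CO3²⁻] = 0.264 mmol/kg

α₂ = 1 / (1 + [H⁺]/K2 + [H⁺]²/(K1K2)) = 1 / (1 + 10^+0.86 + 10^-1.34)
   = 1 / (1 + 7.2444 + 0.045709) = 1/8.2901 = 0.1206
[CO3²⁻] = α₂ × DIC = 0.1206 × 2.19 = 0.264 mmol/kg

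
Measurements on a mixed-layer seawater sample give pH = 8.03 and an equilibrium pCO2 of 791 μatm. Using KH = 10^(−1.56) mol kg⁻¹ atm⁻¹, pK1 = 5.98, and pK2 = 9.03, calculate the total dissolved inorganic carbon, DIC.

[CO2*] = KH · pCO2 = 10^(−1.56) × 791×10^-6 = 2.179×10^-5 mol/kg
α₀ = 1/(1 + K1/[H⁺] + K1K2/[H⁺]²) = 1/(1 + 10^+2.05 + 10^+1.05) = 0.008037
DIC = [CO2*]/α₀ = 2.179×10^-5 / 0.008037 = 2.71 mmol/kg

DIC = 2.71 mmol/kg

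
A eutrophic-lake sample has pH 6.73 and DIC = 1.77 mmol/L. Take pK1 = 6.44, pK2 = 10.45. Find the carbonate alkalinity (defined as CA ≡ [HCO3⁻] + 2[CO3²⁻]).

CA = 1.17 mmol/L

CA = [HCO3⁻] + 2[CO3²⁻] = (α₁ + 2α₂)·DIC
At pH 6.73: [H⁺]/K1 = 10^-0.29 = 0.51286, K2/[H⁺] = 10^-3.72 = 0.00019055
α₁ = 1/(1 + 0.51286 + 0.00019055) = 1/1.5131 = 0.6609; α₂ = α₁·K2/[H⁺] = 0.0001259
α₁ + 2α₂ = 0.6612
CA = 0.6612 × 1.77 = 1.17 mmol/L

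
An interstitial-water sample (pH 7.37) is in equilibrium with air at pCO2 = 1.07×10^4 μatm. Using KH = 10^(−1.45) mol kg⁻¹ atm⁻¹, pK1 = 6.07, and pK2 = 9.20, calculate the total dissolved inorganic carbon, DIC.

DIC = 8.07 mmol/kg

[CO2*] = KH · pCO2 = 10^(−1.45) × 1.07×10^4×10^-6 = 3.797×10^-4 mol/kg
α₀ = 1/(1 + K1/[H⁺] + K1K2/[H⁺]²) = 1/(1 + 10^+1.30 + 10^-0.53) = 0.04706
DIC = [CO2*]/α₀ = 3.797×10^-4 / 0.04706 = 8.07 mmol/kg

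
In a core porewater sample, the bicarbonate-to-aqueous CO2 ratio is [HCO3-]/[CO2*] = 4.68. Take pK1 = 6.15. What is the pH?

From K1 = [H⁺][HCO3-]/[CO2*]:  pH = pK1 + log₁₀([HCO3-]/[CO2*])
log₁₀(4.68) = +0.670
pH = 6.15 + (+0.670) = 6.82

pH = 6.82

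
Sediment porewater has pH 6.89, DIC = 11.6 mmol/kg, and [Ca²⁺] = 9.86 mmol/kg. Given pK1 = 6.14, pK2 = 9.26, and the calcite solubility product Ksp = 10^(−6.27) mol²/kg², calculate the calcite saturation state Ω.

α₂ = 1 / (1 + [H⁺]/K2 + [H⁺]²/(K1K2)) = 1 / (1 + 10^+2.37 + 10^+1.62)
   = 1 / (1 + 234.42 + 41.687) = 1/277.11 = 0.003609
[CO3²⁻] = α₂ × DIC = 0.003609 × 11.6 = 0.04186 mmol/kg
Ksp = 10^(−6.27) = 5.370×10^-7
Ω = [Ca²⁺][CO3²⁻]/Ksp = (9.86×10^-3)(4.186×10^-5) / 5.370×10^-7 = 0.769

Ω = 0.769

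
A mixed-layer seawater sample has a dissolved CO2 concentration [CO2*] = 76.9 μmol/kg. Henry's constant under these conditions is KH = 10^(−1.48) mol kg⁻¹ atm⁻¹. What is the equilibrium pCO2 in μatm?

KH = 10^(−1.48) = 3.311×10^-2 mol kg⁻¹ atm⁻¹
pCO2 = [CO2*]/KH = 76.9×10^-6 / 3.311×10^-2 = 2.32×10^-3 atm = 2320 μatm

pCO2 = 2320 μatm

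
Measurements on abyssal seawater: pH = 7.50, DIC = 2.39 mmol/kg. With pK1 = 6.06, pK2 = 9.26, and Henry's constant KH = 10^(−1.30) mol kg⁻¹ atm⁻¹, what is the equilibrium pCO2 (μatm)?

α₀ = 1 / (1 + K1/[H⁺] + K1K2/[H⁺]²) = 1 / (1 + 10^+1.44 + 10^-0.32)
   = 1 / (1 + 27.542 + 0.47863) = 1/29.021 = 0.03446
[CO2*] = α₀ × DIC = 0.03446 × 2.39 = 0.08235 mmol/kg
pCO2 = [CO2*]/KH = 8.235×10^-5 / 5.012×10^-2 = 1640 μatm

pCO2 = 1640 μatm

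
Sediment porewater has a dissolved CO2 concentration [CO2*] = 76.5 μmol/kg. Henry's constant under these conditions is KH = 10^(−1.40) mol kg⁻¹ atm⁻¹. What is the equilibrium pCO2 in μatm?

pCO2 = 1920 μatm

KH = 10^(−1.40) = 3.981×10^-2 mol kg⁻¹ atm⁻¹
pCO2 = [CO2*]/KH = 76.5×10^-6 / 3.981×10^-2 = 1.92×10^-3 atm = 1920 μatm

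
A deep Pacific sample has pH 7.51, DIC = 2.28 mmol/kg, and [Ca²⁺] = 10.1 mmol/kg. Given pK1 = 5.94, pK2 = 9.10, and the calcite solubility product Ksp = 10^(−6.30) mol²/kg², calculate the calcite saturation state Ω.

Ω = 1.12

α₂ = 1 / (1 + [H⁺]/K2 + [H⁺]²/(K1K2)) = 1 / (1 + 10^+1.59 + 10^+0.02)
   = 1 / (1 + 38.905 + 1.0471) = 1/40.952 = 0.02442
[CO3²⁻] = α₂ × DIC = 0.02442 × 2.28 = 0.05568 mmol/kg
Ksp = 10^(−6.30) = 5.012×10^-7
Ω = [Ca²⁺][CO3²⁻]/Ksp = (10.1×10^-3)(5.568×10^-5) / 5.012×10^-7 = 1.12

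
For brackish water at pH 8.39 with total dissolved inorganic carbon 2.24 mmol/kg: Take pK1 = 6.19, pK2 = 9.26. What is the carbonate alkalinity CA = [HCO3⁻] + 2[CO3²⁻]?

CA = [HCO3⁻] + 2[CO3²⁻] = (α₁ + 2α₂)·DIC
At pH 8.39: [H⁺]/K1 = 10^-2.20 = 0.0063096, K2/[H⁺] = 10^-0.87 = 0.13490
α₁ = 1/(1 + 0.0063096 + 0.13490) = 1/1.1412 = 0.8763; α₂ = α₁·K2/[H⁺] = 0.1182
α₁ + 2α₂ = 1.1127
CA = 1.1127 × 2.24 = 2.49 mmol/kg

CA = 2.49 mmol/kg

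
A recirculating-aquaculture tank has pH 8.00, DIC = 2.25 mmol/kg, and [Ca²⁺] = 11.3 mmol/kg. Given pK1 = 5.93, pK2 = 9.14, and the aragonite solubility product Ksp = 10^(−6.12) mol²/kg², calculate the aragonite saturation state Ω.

α₂ = 1 / (1 + [H⁺]/K2 + [H⁺]²/(K1K2)) = 1 / (1 + 10^+1.14 + 10^-0.93)
   = 1 / (1 + 13.804 + 0.11749) = 1/14.921 = 0.06702
[CO3²⁻] = α₂ × DIC = 0.06702 × 2.25 = 0.1508 mmol/kg
Ksp = 10^(−6.12) = 7.586×10^-7
Ω = [Ca²⁺][CO3²⁻]/Ksp = (11.3×10^-3)(1.508×10^-4) / 7.586×10^-7 = 2.25

Ω = 2.25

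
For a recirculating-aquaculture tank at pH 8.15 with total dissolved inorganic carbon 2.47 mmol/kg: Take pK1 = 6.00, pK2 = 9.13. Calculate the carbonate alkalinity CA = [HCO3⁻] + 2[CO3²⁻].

CA = [HCO3⁻] + 2[CO3²⁻] = (α₁ + 2α₂)·DIC
At pH 8.15: [H⁺]/K1 = 10^-2.15 = 0.0070795, K2/[H⁺] = 10^-0.98 = 0.10471
α₁ = 1/(1 + 0.0070795 + 0.10471) = 1/1.1118 = 0.8994; α₂ = α₁·K2/[H⁺] = 0.09418
α₁ + 2α₂ = 1.0878
CA = 1.0878 × 2.47 = 2.69 mmol/kg

CA = 2.69 mmol/kg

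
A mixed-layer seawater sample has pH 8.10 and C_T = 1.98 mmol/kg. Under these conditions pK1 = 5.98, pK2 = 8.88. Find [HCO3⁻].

[HCO3⁻] = 1.69 mmol/kg

α₁ = 1 / (1 + [H⁺]/K1 + K2/[H⁺]) = 1 / (1 + 10^-2.12 + 10^-0.78)
   = 1 / (1 + 0.0075858 + 0.16596) = 1/1.1735 = 0.8521
[HCO3⁻] = α₁ × DIC = 0.8521 × 1.98 = 1.69 mmol/kg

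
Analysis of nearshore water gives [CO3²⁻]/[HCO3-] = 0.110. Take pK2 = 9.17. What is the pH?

From K2 = [H⁺][CO3²⁻]/[HCO3-]:  pH = pK2 + log₁₀([CO3²⁻]/[HCO3-])
log₁₀(0.110) = -0.959
pH = 9.17 + (-0.959) = 8.21

pH = 8.21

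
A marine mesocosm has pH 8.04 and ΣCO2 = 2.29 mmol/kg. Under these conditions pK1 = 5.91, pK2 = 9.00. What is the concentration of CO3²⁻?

α₂ = 1 / (1 + [H⁺]/K2 + [H⁺]²/(K1K2)) = 1 / (1 + 10^+0.96 + 10^-1.17)
   = 1 / (1 + 9.1201 + 0.067608) = 1/10.188 = 0.09816
[CO3²⁻] = α₂ × DIC = 0.09816 × 2.29 = 0.225 mmol/kg

[CO3²⁻] = 0.225 mmol/kg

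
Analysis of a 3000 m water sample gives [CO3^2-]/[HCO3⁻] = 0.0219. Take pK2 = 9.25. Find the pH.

From K2 = [H⁺][CO3^2-]/[HCO3⁻]:  pH = pK2 + log₁₀([CO3^2-]/[HCO3⁻])
log₁₀(0.0219) = -1.660
pH = 9.25 + (-1.660) = 7.59

pH = 7.59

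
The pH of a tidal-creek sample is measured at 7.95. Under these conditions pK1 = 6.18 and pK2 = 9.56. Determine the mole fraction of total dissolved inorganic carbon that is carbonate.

α₂ = 0.0236

α₂ = 1 / (1 + [H⁺]/K2 + [H⁺]²/(K1K2)) = 1 / (1 + 10^+1.61 + 10^-0.16)
   = 1 / (1 + 40.738 + 0.69183) = 1/42.430 = 0.02357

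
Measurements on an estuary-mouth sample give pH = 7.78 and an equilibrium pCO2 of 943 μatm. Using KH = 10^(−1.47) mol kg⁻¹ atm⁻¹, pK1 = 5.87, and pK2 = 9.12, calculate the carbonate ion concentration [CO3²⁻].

[CO2*] = KH · pCO2 = 10^(−1.47) × 943×10^-6 = 3.195×10^-5 mol/kg
α₀ = 1/(1 + K1/[H⁺] + K1K2/[H⁺]²) = 1/(1 + 10^+1.91 + 10^+0.57) = 0.01163
DIC = [CO2*]/α₀ = 3.195×10^-5 / 0.01163 = 2.748 mmol/kg
[CO3²⁻] = α₂·DIC; α₂ = 0.04320, so [CO3²⁻] = 0.04320 × 2.748 = 0.119 mmol/kg

[CO3²⁻] = 0.119 mmol/kg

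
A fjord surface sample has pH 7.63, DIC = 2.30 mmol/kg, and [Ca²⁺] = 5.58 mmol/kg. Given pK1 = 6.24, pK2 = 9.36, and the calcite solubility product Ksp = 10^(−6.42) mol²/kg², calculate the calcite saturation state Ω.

α₂ = 1 / (1 + [H⁺]/K2 + [H⁺]²/(K1K2)) = 1 / (1 + 10^+1.73 + 10^+0.34)
   = 1 / (1 + 53.703 + 2.1878) = 1/56.891 = 0.01758
[CO3²⁻] = α₂ × DIC = 0.01758 × 2.30 = 0.04043 mmol/kg
Ksp = 10^(−6.42) = 3.802×10^-7
Ω = [Ca²⁺][CO3²⁻]/Ksp = (5.58×10^-3)(4.043×10^-5) / 3.802×10^-7 = 0.593

Ω = 0.593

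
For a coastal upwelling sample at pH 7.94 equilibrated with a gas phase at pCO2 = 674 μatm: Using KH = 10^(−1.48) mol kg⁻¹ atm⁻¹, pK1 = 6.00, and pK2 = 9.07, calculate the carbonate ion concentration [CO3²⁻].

[CO2*] = KH · pCO2 = 10^(−1.48) × 674×10^-6 = 2.232×10^-5 mol/kg
α₀ = 1/(1 + K1/[H⁺] + K1K2/[H⁺]²) = 1/(1 + 10^+1.94 + 10^+0.81) = 0.01058
DIC = [CO2*]/α₀ = 2.232×10^-5 / 0.01058 = 2.110 mmol/kg
[CO3²⁻] = α₂·DIC; α₂ = 0.06828, so [CO3²⁻] = 0.06828 × 2.110 = 0.144 mmol/kg

[CO3²⁻] = 0.144 mmol/kg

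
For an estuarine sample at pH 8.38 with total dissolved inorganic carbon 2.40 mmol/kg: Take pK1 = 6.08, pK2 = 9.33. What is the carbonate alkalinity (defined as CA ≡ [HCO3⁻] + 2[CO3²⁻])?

CA = [HCO3⁻] + 2[CO3²⁻] = (α₁ + 2α₂)·DIC
At pH 8.38: [H⁺]/K1 = 10^-2.30 = 0.0050119, K2/[H⁺] = 10^-0.95 = 0.11220
α₁ = 1/(1 + 0.0050119 + 0.11220) = 1/1.1172 = 0.8951; α₂ = α₁·K2/[H⁺] = 0.1004
α₁ + 2α₂ = 1.0959
CA = 1.0959 × 2.40 = 2.63 mmol/kg

CA = 2.63 mmol/kg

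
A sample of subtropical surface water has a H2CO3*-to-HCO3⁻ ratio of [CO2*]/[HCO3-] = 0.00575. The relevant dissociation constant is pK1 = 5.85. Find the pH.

pH = 8.09

From K1 = [H⁺][HCO3-]/[CO2*]:  pH = pK1 − log₁₀([CO2*]/[HCO3-])
log₁₀(0.00575) = -2.240
pH = 5.85 − (-2.240) = 8.09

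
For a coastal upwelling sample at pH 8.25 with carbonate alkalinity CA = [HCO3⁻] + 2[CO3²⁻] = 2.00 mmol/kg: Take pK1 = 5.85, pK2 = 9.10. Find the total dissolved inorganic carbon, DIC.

CA = [HCO3⁻] + 2[CO3²⁻] = (α₁ + 2α₂)·DIC
At pH 8.25: [H⁺]/K1 = 10^-2.40 = 0.0039811, K2/[H⁺] = 10^-0.85 = 0.14125
α₁ = 1/(1 + 0.0039811 + 0.14125) = 1/1.1452 = 0.8732; α₂ = α₁·K2/[H⁺] = 0.1233
α₁ + 2α₂ = 1.1199
DIC = CA / (α₁ + 2α₂) = 2.00 / 1.1199 = 1.79 mmol/kg

DIC = 1.79 mmol/kg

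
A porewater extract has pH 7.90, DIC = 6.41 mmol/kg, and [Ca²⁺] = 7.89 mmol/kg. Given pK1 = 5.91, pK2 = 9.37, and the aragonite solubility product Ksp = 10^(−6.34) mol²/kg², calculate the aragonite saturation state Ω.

α₂ = 1 / (1 + [H⁺]/K2 + [H⁺]²/(K1K2)) = 1 / (1 + 10^+1.47 + 10^-0.52)
   = 1 / (1 + 29.512 + 0.30200) = 1/30.814 = 0.03245
[CO3²⁻] = α₂ × DIC = 0.03245 × 6.41 = 0.2080 mmol/kg
Ksp = 10^(−6.34) = 4.571×10^-7
Ω = [Ca²⁺][CO3²⁻]/Ksp = (7.89×10^-3)(2.080×10^-4) / 4.571×10^-7 = 3.59

Ω = 3.59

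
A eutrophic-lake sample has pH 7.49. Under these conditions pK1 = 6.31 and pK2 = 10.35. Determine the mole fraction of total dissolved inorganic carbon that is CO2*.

α₀ = 0.0619

α₀ = 1 / (1 + K1/[H⁺] + K1K2/[H⁺]²) = 1 / (1 + 10^+1.18 + 10^-1.68)
   = 1 / (1 + 15.136 + 0.020893) = 1/16.157 = 0.06189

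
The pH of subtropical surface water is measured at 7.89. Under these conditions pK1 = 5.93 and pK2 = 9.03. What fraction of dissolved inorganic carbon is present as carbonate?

α₂ = 0.0669

α₂ = 1 / (1 + [H⁺]/K2 + [H⁺]²/(K1K2)) = 1 / (1 + 10^+1.14 + 10^-0.82)
   = 1 / (1 + 13.804 + 0.15136) = 1/14.955 = 0.06687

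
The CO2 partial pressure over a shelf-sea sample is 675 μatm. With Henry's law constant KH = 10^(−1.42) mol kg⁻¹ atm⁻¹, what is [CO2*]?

KH = 10^(−1.42) = 3.802×10^-2 mol kg⁻¹ atm⁻¹
[CO2*] = KH · pCO2 = 3.802×10^-2 × 675×10^-6 atm = 2.57×10^-5 mol/kg

[CO2*] = 25.7 μmol/kg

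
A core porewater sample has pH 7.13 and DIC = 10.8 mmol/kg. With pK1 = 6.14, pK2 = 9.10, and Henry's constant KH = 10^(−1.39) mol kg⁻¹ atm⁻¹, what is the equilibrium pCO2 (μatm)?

pCO2 = 2.44×10^4 μatm

α₀ = 1 / (1 + K1/[H⁺] + K1K2/[H⁺]²) = 1 / (1 + 10^+0.99 + 10^-0.98)
   = 1 / (1 + 9.7724 + 0.10471) = 1/10.877 = 0.09194
[CO2*] = α₀ × DIC = 0.09194 × 10.8 = 0.9929 mmol/kg
pCO2 = [CO2*]/KH = 9.929×10^-4 / 4.074×10^-2 = 2.44×10^4 μatm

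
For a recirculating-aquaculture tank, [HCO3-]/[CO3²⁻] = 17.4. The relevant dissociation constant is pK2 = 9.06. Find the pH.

pH = 7.82

From K2 = [H⁺][CO3²⁻]/[HCO3-]:  pH = pK2 − log₁₀([HCO3-]/[CO3²⁻])
log₁₀(17.4) = +1.241
pH = 9.06 − (+1.241) = 7.82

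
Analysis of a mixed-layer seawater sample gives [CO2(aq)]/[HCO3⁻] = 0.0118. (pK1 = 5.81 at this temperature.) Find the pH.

From K1 = [H⁺][HCO3⁻]/[CO2(aq)]:  pH = pK1 − log₁₀([CO2(aq)]/[HCO3⁻])
log₁₀(0.0118) = -1.928
pH = 5.81 − (-1.928) = 7.74

pH = 7.74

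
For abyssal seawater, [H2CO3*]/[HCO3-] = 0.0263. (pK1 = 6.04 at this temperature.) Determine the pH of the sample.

pH = 7.62

From K1 = [H⁺][HCO3-]/[H2CO3*]:  pH = pK1 − log₁₀([H2CO3*]/[HCO3-])
log₁₀(0.0263) = -1.580
pH = 6.04 − (-1.580) = 7.62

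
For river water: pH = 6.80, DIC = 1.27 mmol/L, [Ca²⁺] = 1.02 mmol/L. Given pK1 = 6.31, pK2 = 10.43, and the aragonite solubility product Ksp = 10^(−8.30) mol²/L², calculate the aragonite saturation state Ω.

α₂ = 1 / (1 + [H⁺]/K2 + [H⁺]²/(K1K2)) = 1 / (1 + 10^+3.63 + 10^+3.14)
   = 1 / (1 + 4265.8 + 1380.4) = 1/5647.2 = 0.0001771
[CO3²⁻] = α₂ × DIC = 0.0001771 × 1.27 = 0.0002249 mmol/L = 0.2249 μmol/L
Ksp = 10^(−8.30) = 5.012×10^-9
Ω = [Ca²⁺][CO3²⁻]/Ksp = (1.02×10^-3)(2.249×10^-7) / 5.012×10^-9 = 0.0458

Ω = 0.0458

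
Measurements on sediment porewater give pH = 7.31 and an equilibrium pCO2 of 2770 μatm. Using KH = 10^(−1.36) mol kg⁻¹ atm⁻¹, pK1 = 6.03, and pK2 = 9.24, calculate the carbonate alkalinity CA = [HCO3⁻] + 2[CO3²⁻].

CA = 2.36 mmol/kg

[CO2*] = KH · pCO2 = 10^(−1.36) × 2770×10^-6 = 1.209×10^-4 mol/kg
α₀ = 1/(1 + K1/[H⁺] + K1K2/[H⁺]²) = 1/(1 + 10^+1.28 + 10^-0.65) = 0.04931
DIC = [CO2*]/α₀ = 1.209×10^-4 / 0.04931 = 2.452 mmol/kg
CA = (α₁ + 2α₂)·DIC = (0.9396 + 2×0.01104) × 2.452 = 2.36 mmol/kg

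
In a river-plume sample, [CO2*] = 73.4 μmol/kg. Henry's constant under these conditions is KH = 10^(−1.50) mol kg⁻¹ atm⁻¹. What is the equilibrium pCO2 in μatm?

KH = 10^(−1.50) = 3.162×10^-2 mol kg⁻¹ atm⁻¹
pCO2 = [CO2*]/KH = 73.4×10^-6 / 3.162×10^-2 = 2.32×10^-3 atm = 2320 μatm

pCO2 = 2320 μatm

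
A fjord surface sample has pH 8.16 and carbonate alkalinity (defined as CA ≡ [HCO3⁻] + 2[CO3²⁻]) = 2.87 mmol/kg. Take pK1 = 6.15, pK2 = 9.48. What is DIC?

DIC = 2.77 mmol/kg

CA = [HCO3⁻] + 2[CO3²⁻] = (α₁ + 2α₂)·DIC
At pH 8.16: [H⁺]/K1 = 10^-2.01 = 0.0097724, K2/[H⁺] = 10^-1.32 = 0.047863
α₁ = 1/(1 + 0.0097724 + 0.047863) = 1/1.0576 = 0.9455; α₂ = α₁·K2/[H⁺] = 0.04525
α₁ + 2α₂ = 1.0360
DIC = CA / (α₁ + 2α₂) = 2.87 / 1.0360 = 2.77 mmol/kg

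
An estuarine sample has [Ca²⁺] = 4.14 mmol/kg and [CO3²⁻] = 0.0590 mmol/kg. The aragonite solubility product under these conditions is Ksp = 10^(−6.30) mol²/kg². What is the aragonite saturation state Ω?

Ω = 0.487

Ksp = 10^(−6.30) = 5.012×10^-7
Ω = [Ca²⁺][CO3²⁻]/Ksp = (4.14×10^-3)(0.0590×10^-3) / 5.012×10^-7 = 0.487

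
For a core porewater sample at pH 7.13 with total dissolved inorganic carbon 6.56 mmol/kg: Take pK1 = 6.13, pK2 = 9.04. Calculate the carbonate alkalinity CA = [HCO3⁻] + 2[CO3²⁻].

CA = 6.04 mmol/kg

CA = [HCO3⁻] + 2[CO3²⁻] = (α₁ + 2α₂)·DIC
At pH 7.13: [H⁺]/K1 = 10^-1.00 = 0.10000, K2/[H⁺] = 10^-1.91 = 0.012303
α₁ = 1/(1 + 0.10000 + 0.012303) = 1/1.1123 = 0.8990; α₂ = α₁·K2/[H⁺] = 0.01106
α₁ + 2α₂ = 0.9212
CA = 0.9212 × 6.56 = 6.04 mmol/kg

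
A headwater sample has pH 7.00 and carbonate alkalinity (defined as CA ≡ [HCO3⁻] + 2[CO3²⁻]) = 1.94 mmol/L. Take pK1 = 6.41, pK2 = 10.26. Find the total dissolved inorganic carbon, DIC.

CA = [HCO3⁻] + 2[CO3²⁻] = (α₁ + 2α₂)·DIC
At pH 7.00: [H⁺]/K1 = 10^-0.59 = 0.25704, K2/[H⁺] = 10^-3.26 = 0.00054954
α₁ = 1/(1 + 0.25704 + 0.00054954) = 1/1.2576 = 0.7952; α₂ = α₁·K2/[H⁺] = 0.0004370
α₁ + 2α₂ = 0.7960
DIC = CA / (α₁ + 2α₂) = 1.94 / 0.7960 = 2.44 mmol/L

DIC = 2.44 mmol/L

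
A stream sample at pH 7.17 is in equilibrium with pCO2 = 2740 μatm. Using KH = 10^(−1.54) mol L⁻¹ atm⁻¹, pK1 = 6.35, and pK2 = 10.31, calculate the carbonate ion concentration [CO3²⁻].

[CO3²⁻] = 0.378 μmol/L

[CO2*] = KH · pCO2 = 10^(−1.54) × 2740×10^-6 = 7.902×10^-5 mol/L
α₀ = 1/(1 + K1/[H⁺] + K1K2/[H⁺]²) = 1/(1 + 10^+0.82 + 10^-2.32) = 0.1314
DIC = [CO2*]/α₀ = 7.902×10^-5 / 0.1314 = 0.6015 mmol/L
[CO3²⁻] = α₂·DIC; α₂ = 0.0006288, so [CO3²⁻] = 0.0006288 × 0.6015 = 0.000378 mmol/L = 0.378 μmol/L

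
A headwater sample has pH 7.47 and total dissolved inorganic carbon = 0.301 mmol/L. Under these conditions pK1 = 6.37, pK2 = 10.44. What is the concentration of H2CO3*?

α₀ = 1 / (1 + K1/[H⁺] + K1K2/[H⁺]²) = 1 / (1 + 10^+1.10 + 10^-1.87)
   = 1 / (1 + 12.589 + 0.013490) = 1/13.603 = 0.07351
[CO2*] = α₀ × DIC = 0.07351 × 0.301 = 0.0221 mmol/L

[CO2*] = 0.0221 mmol/L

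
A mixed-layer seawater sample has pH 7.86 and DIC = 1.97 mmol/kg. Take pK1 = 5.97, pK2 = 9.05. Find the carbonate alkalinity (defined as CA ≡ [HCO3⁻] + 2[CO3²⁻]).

CA = [HCO3⁻] + 2[CO3²⁻] = (α₁ + 2α₂)·DIC
At pH 7.86: [H⁺]/K1 = 10^-1.89 = 0.012882, K2/[H⁺] = 10^-1.19 = 0.064565
α₁ = 1/(1 + 0.012882 + 0.064565) = 1/1.0774 = 0.9281; α₂ = α₁·K2/[H⁺] = 0.05992
α₁ + 2α₂ = 1.0480
CA = 1.0480 × 1.97 = 2.06 mmol/kg

CA = 2.06 mmol/kg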